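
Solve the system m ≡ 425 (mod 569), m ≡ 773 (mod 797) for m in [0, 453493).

214369

569⁻¹ mod 797: 569·395 ≡ 1 (mod 797), so 569⁻¹ ≡ 395.
m = 425 + 569·((773 − 425)·395 mod 797) = 425 + 569·376 = 214369.
Check: 214369 mod 569 = 425, 214369 mod 797 = 773. ✓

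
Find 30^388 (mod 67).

37

Compute successive squares:
388 in binary is 110000100, i.e. 388 = 256 + 128 + 4.
30^1 ≡ 30 (mod 67)
30^2 ≡ 30^2 = 900 ≡ 29 (mod 67)
30^4 ≡ 29^2 = 841 ≡ 37 (mod 67)
30^8 ≡ 37^2 = 1369 ≡ 29 (mod 67)
30^16 ≡ 29^2 = 841 ≡ 37 (mod 67)
30^32 ≡ 37^2 = 1369 ≡ 29 (mod 67)
30^64 ≡ 29^2 = 841 ≡ 37 (mod 67)
30^128 ≡ 37^2 = 1369 ≡ 29 (mod 67)
30^256 ≡ 29^2 = 841 ≡ 37 (mod 67)
30^388 = 30^256 × 30^128 × 30^4 ≡ 37 × 29 × 37 (mod 67).
Accumulate the product:
37 × 29 = 1073 ≡ 1
1 × 37 = 37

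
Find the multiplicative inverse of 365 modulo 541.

458

Apply the Euclidean algorithm and back-substitute:
541 = 1×365 + 176
365 = 2×176 + 13
176 = 13×13 + 7
13 = 1×7 + 6
7 = 1×6 + 1
6 = 6×1 + 0
gcd(365, 541) = 1, so the inverse exists.
Back-substitute for 1:
1 = 1×7 − 1×6
  = −1×13 + 2×7
  = 2×176 − 27×13
  = −27×365 + 56×176
  = 56×541 − 83×365
So 365⁻¹ ≡ −83 ≡ 458 (mod 541).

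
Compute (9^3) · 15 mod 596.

207

(9)^3 ≡ 133 (mod 596)
133 · 15 = 1995 ≡ 207 (mod 596)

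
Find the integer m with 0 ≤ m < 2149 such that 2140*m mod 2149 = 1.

955

2149 = 1*2140 + 9
2140 = 237*9 + 7
9 = 1*7 + 2
7 = 3*2 + 1
2 = 2*1 + 0
gcd(2140, 2149) = 1, so the inverse exists.
Back-substitute for 1:
1 = 1*7 − 3*2
  = −3*9 + 4*7
  = 4*2140 − 951*9
  = −951*2149 + 955*2140
So 2140⁻¹ ≡ 955 (mod 2149).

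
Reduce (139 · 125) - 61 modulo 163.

36

139 · 125 = 17375 ≡ 97 (mod 163)
97 - 61 = 36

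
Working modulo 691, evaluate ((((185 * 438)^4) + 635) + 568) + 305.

185 * 438 = 81030 ≡ 183 (mod 691)
(183)^4 ≡ 82 (mod 691)
82 + 635 = 717 ≡ 26 (mod 691)
26 + 568 = 594
594 + 305 = 899 ≡ 208 (mod 691)

208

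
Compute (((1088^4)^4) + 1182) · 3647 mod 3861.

(1088)^4 ≡ 100 (mod 3861)
(100)^4 ≡ 100 (mod 3861)
100 + 1182 = 1282
1282 · 3647 = 4675454 ≡ 3644 (mod 3861)

3644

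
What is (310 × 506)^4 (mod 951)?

310 × 506 = 156860 ≡ 896 (mod 951)
(896)^4 ≡ 103 (mod 951)

103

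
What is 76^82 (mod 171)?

76^1 ≡ 76 (mod 171)
76^2 ≡ 76^2 = 5776 ≡ 133 (mod 171)
76^4 ≡ 133^2 = 17689 ≡ 76 (mod 171)
76^8 ≡ 76^2 = 5776 ≡ 133 (mod 171)
76^16 ≡ 133^2 = 17689 ≡ 76 (mod 171)
76^32 ≡ 76^2 = 5776 ≡ 133 (mod 171)
76^64 ≡ 133^2 = 17689 ≡ 76 (mod 171)
76^82 = 76^64 * 76^16 * 76^2 ≡ 76 * 76 * 133 (mod 171).
Accumulate the product:
76 * 76 = 5776 ≡ 133
133 * 133 = 17689 ≡ 76

76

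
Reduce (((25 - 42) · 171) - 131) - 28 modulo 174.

25 - 42 = -17 ≡ 157 (mod 174)
157 · 171 = 26847 ≡ 51 (mod 174)
51 - 131 = -80 ≡ 94 (mod 174)
94 - 28 = 66

66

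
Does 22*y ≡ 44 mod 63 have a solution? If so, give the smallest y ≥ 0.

2

gcd(22, 63) = 1, so a unique solution mod 63 exists.
22⁻¹ ≡ 43 (mod 63).
y ≡ 43*44 ≡ 2 (mod 63).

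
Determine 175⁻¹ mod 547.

Apply the Euclidean algorithm and back-substitute:
547 = 3*175 + 22
175 = 7*22 + 21
22 = 1*21 + 1
21 = 21*1 + 0
gcd(175, 547) = 1, so the inverse exists.
Back-substitute for 1:
1 = 1*22 − 1*21
  = −1*175 + 8*22
  = 8*547 − 25*175
So 175⁻¹ ≡ −25 ≡ 522 (mod 547).

522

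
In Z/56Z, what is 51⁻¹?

11

By the extended Euclidean algorithm:
56 = 1×51 + 5
51 = 10×5 + 1
5 = 5×1 + 0
gcd(51, 56) = 1, so the inverse exists.
Back-substitute for 1:
1 = 1×51 − 10×5
  = −10×56 + 11×51
So 51⁻¹ ≡ 11 (mod 56).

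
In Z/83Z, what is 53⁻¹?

47

83 = 1·53 + 30
53 = 1·30 + 23
30 = 1·23 + 7
23 = 3·7 + 2
7 = 3·2 + 1
2 = 2·1 + 0
gcd(53, 83) = 1, so the inverse exists.
Back-substitute for 1:
1 = 1·7 − 3·2
  = −3·23 + 10·7
  = 10·30 − 13·23
  = −13·53 + 23·30
  = 23·83 − 36·53
So 53⁻¹ ≡ −36 ≡ 47 (mod 83).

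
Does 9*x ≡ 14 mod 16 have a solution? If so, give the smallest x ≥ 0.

14

gcd(9, 16) = 1, so a unique solution mod 16 exists.
9⁻¹ ≡ 9 (mod 16).
x ≡ 9*14 ≡ 14 (mod 16).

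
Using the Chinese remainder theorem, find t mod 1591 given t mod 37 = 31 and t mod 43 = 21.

37⁻¹ mod 43: 37*7 ≡ 1 (mod 43), so 37⁻¹ ≡ 7.
t = 31 + 37*((21 − 31)*7 mod 43) = 31 + 37*16 = 623.

623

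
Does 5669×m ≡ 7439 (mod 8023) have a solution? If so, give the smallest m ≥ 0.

gcd(5669, 8023) = 1, so a unique solution mod 8023 exists.
5669⁻¹ ≡ 910 (mod 8023).
m ≡ 910×7439 ≡ 6101 (mod 8023).

6101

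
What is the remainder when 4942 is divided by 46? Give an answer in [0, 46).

20

4942 = 107·46 + 20, so 4942 ≡ 20 (mod 46).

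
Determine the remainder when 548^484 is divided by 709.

By square-and-multiply:
484 in binary is 111100100, i.e. 484 = 256 + 128 + 64 + 32 + 4.
548^1 ≡ 548 (mod 709)
548^2 ≡ 548^2 = 300304 ≡ 397 (mod 709)
548^4 ≡ 397^2 = 157609 ≡ 211 (mod 709)
548^8 ≡ 211^2 = 44521 ≡ 563 (mod 709)
548^16 ≡ 563^2 = 316969 ≡ 46 (mod 709)
548^32 ≡ 46^2 = 2116 ≡ 698 (mod 709)
548^64 ≡ 698^2 = 487204 ≡ 121 (mod 709)
548^128 ≡ 121^2 = 14641 ≡ 461 (mod 709)
548^256 ≡ 461^2 = 212521 ≡ 530 (mod 709)
548^484 = 548^256 · 548^128 · 548^64 · 548^32 · 548^4 ≡ 530 · 461 · 121 · 698 · 211 (mod 709).
Accumulate the product:
530 · 461 = 244330 ≡ 434
434 · 121 = 52514 ≡ 48
48 · 698 = 33504 ≡ 181
181 · 211 = 38191 ≡ 614

614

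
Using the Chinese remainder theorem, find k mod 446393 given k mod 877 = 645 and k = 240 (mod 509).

877⁻¹ mod 509: 877·148 ≡ 1 (mod 509), so 877⁻¹ ≡ 148.
k = 645 + 877·((240 − 645)·148 mod 509) = 645 + 877·122 = 107639.

107639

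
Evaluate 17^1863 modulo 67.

59

By square-and-multiply:
17^1 ≡ 17 (mod 67)
17^2 ≡ 17^2 = 289 ≡ 21 (mod 67)
17^4 ≡ 21^2 = 441 ≡ 39 (mod 67)
17^8 ≡ 39^2 = 1521 ≡ 47 (mod 67)
17^16 ≡ 47^2 = 2209 ≡ 65 (mod 67)
17^32 ≡ 65^2 = 4225 ≡ 4 (mod 67)
17^64 ≡ 4^2 = 16 (mod 67)
17^128 ≡ 16^2 = 256 ≡ 55 (mod 67)
17^256 ≡ 55^2 = 3025 ≡ 10 (mod 67)
17^512 ≡ 10^2 = 100 ≡ 33 (mod 67)
17^1024 ≡ 33^2 = 1089 ≡ 17 (mod 67)
17^1863 = 17^1024 × 17^512 × 17^256 × 17^64 × 17^4 × 17^2 × 17^1 ≡ 17 × 33 × 10 × 16 × 39 × 21 × 17 (mod 67).
Accumulate the product:
17 × 33 = 561 ≡ 25
25 × 10 = 250 ≡ 49
49 × 16 = 784 ≡ 47
47 × 39 = 1833 ≡ 24
24 × 21 = 504 ≡ 35
35 × 17 = 595 ≡ 59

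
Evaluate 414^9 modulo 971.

Compute successive squares:
9 in binary is 1001, i.e. 9 = 8 + 1.
414^1 ≡ 414 (mod 971)
414^2 ≡ 414^2 = 171396 ≡ 500 (mod 971)
414^4 ≡ 500^2 = 250000 ≡ 453 (mod 971)
414^8 ≡ 453^2 = 205209 ≡ 328 (mod 971)
414^9 = 414^8 · 414^1 ≡ 328 · 414 (mod 971).
328 · 414 = 135792 ≡ 823 (mod 971).

823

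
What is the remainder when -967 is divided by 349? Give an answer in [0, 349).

80

-967 = -3×349 + 80, so -967 ≡ 80 (mod 349).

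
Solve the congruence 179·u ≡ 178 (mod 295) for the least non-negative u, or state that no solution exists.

gcd(179, 295) = 1, so a unique solution mod 295 exists.
179⁻¹ ≡ 89 (mod 295).
u ≡ 89·178 ≡ 207 (mod 295).

207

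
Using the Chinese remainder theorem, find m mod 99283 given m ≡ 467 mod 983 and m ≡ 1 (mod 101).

983⁻¹ mod 101: 983×86 ≡ 1 (mod 101), so 983⁻¹ ≡ 86.
m = 467 + 983×((1 − 467)×86 mod 101) = 467 + 983×21 = 21110.

21110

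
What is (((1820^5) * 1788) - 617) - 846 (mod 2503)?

(1820)^5 ≡ 1785 (mod 2503)
1785 * 1788 = 3191580 ≡ 255 (mod 2503)
255 - 617 = -362 ≡ 2141 (mod 2503)
2141 - 846 = 1295

1295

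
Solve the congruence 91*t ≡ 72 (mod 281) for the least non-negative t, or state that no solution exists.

gcd(91, 281) = 1, so a unique solution mod 281 exists.
91⁻¹ ≡ 105 (mod 281).
t ≡ 105*72 ≡ 254 (mod 281).

254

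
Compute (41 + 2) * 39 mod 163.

41 + 2 = 43
43 * 39 = 1677 ≡ 47 (mod 163)

47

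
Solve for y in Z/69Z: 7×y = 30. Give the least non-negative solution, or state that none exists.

24

gcd(7, 69) = 1, so a unique solution mod 69 exists.
7⁻¹ ≡ 10 (mod 69).
y ≡ 10×30 ≡ 24 (mod 69).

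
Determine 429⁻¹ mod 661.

151

By the extended Euclidean algorithm:
661 = 1·429 + 232
429 = 1·232 + 197
232 = 1·197 + 35
197 = 5·35 + 22
35 = 1·22 + 13
22 = 1·13 + 9
13 = 1·9 + 4
9 = 2·4 + 1
4 = 4·1 + 0
gcd(429, 661) = 1, so the inverse exists.
Back-substitute for 1:
1 = 1·9 − 2·4
  = −2·13 + 3·9
  = 3·22 − 5·13
  = −5·35 + 8·22
  = 8·197 − 45·35
  = −45·232 + 53·197
  = 53·429 − 98·232
  = −98·661 + 151·429
So 429⁻¹ ≡ 151 (mod 661).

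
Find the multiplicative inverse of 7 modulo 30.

30 = 4×7 + 2
7 = 3×2 + 1
2 = 2×1 + 0
gcd(7, 30) = 1, so the inverse exists.
Back-substitute for 1:
1 = 1×7 − 3×2
  = −3×30 + 13×7
So 7⁻¹ ≡ 13 (mod 30).

13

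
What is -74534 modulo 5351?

380

-74534 = -14·5351 + 380, so -74534 ≡ 380 (mod 5351).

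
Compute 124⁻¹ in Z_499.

Run the extended Euclidean algorithm:
499 = 4×124 + 3
124 = 41×3 + 1
3 = 3×1 + 0
gcd(124, 499) = 1, so the inverse exists.
Bézout: 1 = −41×499 + 165×124.
So 124⁻¹ ≡ 165 (mod 499).

165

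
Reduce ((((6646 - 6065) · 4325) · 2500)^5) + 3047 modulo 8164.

7583

6646 - 6065 = 581
581 · 4325 = 2512825 ≡ 6477 (mod 8164)
6477 · 2500 = 16192500 ≡ 3288 (mod 8164)
(3288)^5 ≡ 4536 (mod 8164)
4536 + 3047 = 7583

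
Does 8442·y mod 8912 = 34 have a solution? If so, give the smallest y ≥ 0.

3925

gcd(8442, 8912) = 2, and 2 | 34, so solutions exist.
Divide through by 2: 4221·y ≡ 17 (mod 4456).
4221⁻¹ ≡ 493 (mod 4456).
y ≡ 493·17 ≡ 3925 (mod 4456).
The smallest non-negative solution is y = 3925.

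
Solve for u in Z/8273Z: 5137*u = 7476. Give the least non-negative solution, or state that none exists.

gcd(5137, 8273) = 1, so a unique solution mod 8273 exists.
5137⁻¹ ≡ 3506 (mod 8273).
u ≡ 3506*7476 ≡ 1992 (mod 8273).

1992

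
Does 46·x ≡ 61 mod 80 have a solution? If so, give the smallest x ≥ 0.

gcd(46, 80) = 2, and 2 does not divide 61.
So the congruence has no solution.

no solution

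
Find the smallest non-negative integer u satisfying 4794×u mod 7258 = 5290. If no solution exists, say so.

gcd(4794, 7258) = 2, and 2 | 5290, so solutions exist.
Divide through by 2: 2397×u mod 3629 = 2645.
2397⁻¹ ≡ 2654 (mod 3629).
u ≡ 2654×2645 ≡ 1344 (mod 3629).
The smallest non-negative solution is u = 1344.

1344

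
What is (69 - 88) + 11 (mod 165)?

157

69 - 88 = -19 ≡ 146 (mod 165)
146 + 11 = 157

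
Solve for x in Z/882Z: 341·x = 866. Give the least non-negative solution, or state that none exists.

gcd(341, 882) = 1, so a unique solution mod 882 exists.
341⁻¹ ≡ 269 (mod 882).
x ≡ 269·866 ≡ 106 (mod 882).

106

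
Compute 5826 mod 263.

5826 = 22*263 + 40, so 5826 ≡ 40 (mod 263).

40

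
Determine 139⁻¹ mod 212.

151

Apply the Euclidean algorithm and back-substitute:
212 = 1×139 + 73
139 = 1×73 + 66
73 = 1×66 + 7
66 = 9×7 + 3
7 = 2×3 + 1
3 = 3×1 + 0
gcd(139, 212) = 1, so the inverse exists.
Bézout: 1 = 40×212 − 61×139.
So 139⁻¹ ≡ −61 ≡ 151 (mod 212).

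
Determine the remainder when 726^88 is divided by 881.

726^1 ≡ 726 (mod 881)
726^2 ≡ 726^2 = 527076 ≡ 238 (mod 881)
726^4 ≡ 238^2 = 56644 ≡ 260 (mod 881)
726^8 ≡ 260^2 = 67600 ≡ 644 (mod 881)
726^16 ≡ 644^2 = 414736 ≡ 666 (mod 881)
726^32 ≡ 666^2 = 443556 ≡ 413 (mod 881)
726^64 ≡ 413^2 = 170569 ≡ 536 (mod 881)
726^88 = 726^64 * 726^16 * 726^8 ≡ 536 * 666 * 644 (mod 881).
Accumulate the product:
536 * 666 = 356976 ≡ 171
171 * 644 = 110124 ≡ 880

880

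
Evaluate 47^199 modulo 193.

199 in binary is 11000111, i.e. 199 = 128 + 64 + 4 + 2 + 1.
47^1 ≡ 47 (mod 193)
47^2 ≡ 47^2 = 2209 ≡ 86 (mod 193)
47^4 ≡ 86^2 = 7396 ≡ 62 (mod 193)
47^8 ≡ 62^2 = 3844 ≡ 177 (mod 193)
47^16 ≡ 177^2 = 31329 ≡ 63 (mod 193)
47^32 ≡ 63^2 = 3969 ≡ 109 (mod 193)
47^64 ≡ 109^2 = 11881 ≡ 108 (mod 193)
47^128 ≡ 108^2 = 11664 ≡ 84 (mod 193)
47^199 = 47^128 × 47^64 × 47^4 × 47^2 × 47^1 ≡ 84 × 108 × 62 × 86 × 47 (mod 193).
Accumulate the product:
84 × 108 = 9072 ≡ 1
1 × 62 = 62
62 × 86 = 5332 ≡ 121
121 × 47 = 5687 ≡ 90

90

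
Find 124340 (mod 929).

124340 = 133*929 + 783, so 124340 ≡ 783 (mod 929).

783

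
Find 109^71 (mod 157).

132

Compute successive squares:
71 in binary is 1000111, i.e. 71 = 64 + 4 + 2 + 1.
109^1 ≡ 109 (mod 157)
109^2 ≡ 109^2 = 11881 ≡ 106 (mod 157)
109^4 ≡ 106^2 = 11236 ≡ 89 (mod 157)
109^8 ≡ 89^2 = 7921 ≡ 71 (mod 157)
109^16 ≡ 71^2 = 5041 ≡ 17 (mod 157)
109^32 ≡ 17^2 = 289 ≡ 132 (mod 157)
109^64 ≡ 132^2 = 17424 ≡ 154 (mod 157)
109^71 = 109^64 * 109^4 * 109^2 * 109^1 ≡ 154 * 89 * 106 * 109 (mod 157).
Accumulate the product:
154 * 89 = 13706 ≡ 47
47 * 106 = 4982 ≡ 115
115 * 109 = 12535 ≡ 132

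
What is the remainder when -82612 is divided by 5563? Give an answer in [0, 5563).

833

-82612 = -15·5563 + 833, so -82612 ≡ 833 (mod 5563).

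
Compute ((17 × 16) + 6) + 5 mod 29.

17 × 16 = 272 ≡ 11 (mod 29)
11 + 6 = 17
17 + 5 = 22

22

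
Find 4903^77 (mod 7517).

7327

4903^1 ≡ 4903 (mod 7517)
4903^2 ≡ 4903^2 = 24039409 ≡ 43 (mod 7517)
4903^4 ≡ 43^2 = 1849 (mod 7517)
4903^8 ≡ 1849^2 = 3418801 ≡ 6083 (mod 7517)
4903^16 ≡ 6083^2 = 37002889 ≡ 4215 (mod 7517)
4903^32 ≡ 4215^2 = 17766225 ≡ 3554 (mod 7517)
4903^64 ≡ 3554^2 = 12630916 ≡ 2356 (mod 7517)
4903^77 = 4903^64 × 4903^8 × 4903^4 × 4903^1 ≡ 2356 × 6083 × 1849 × 4903 (mod 7517).
Accumulate the product:
2356 × 6083 = 14331548 ≡ 4146
4146 × 1849 = 7665954 ≡ 6131
6131 × 4903 = 30060293 ≡ 7327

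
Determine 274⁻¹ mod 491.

Apply the Euclidean algorithm and back-substitute:
491 = 1*274 + 217
274 = 1*217 + 57
217 = 3*57 + 46
57 = 1*46 + 11
46 = 4*11 + 2
11 = 5*2 + 1
2 = 2*1 + 0
gcd(274, 491) = 1, so the inverse exists.
Bézout: 1 = −125*491 + 224*274.
So 274⁻¹ ≡ 224 (mod 491).

224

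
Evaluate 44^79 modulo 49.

9

44^1 ≡ 44 (mod 49)
44^2 ≡ 44^2 = 1936 ≡ 25 (mod 49)
44^4 ≡ 25^2 = 625 ≡ 37 (mod 49)
44^8 ≡ 37^2 = 1369 ≡ 46 (mod 49)
44^16 ≡ 46^2 = 2116 ≡ 9 (mod 49)
44^32 ≡ 9^2 = 81 ≡ 32 (mod 49)
44^64 ≡ 32^2 = 1024 ≡ 44 (mod 49)
44^79 = 44^64 × 44^8 × 44^4 × 44^2 × 44^1 ≡ 44 × 46 × 37 × 25 × 44 (mod 49).
Accumulate the product:
44 × 46 = 2024 ≡ 15
15 × 37 = 555 ≡ 16
16 × 25 = 400 ≡ 8
8 × 44 = 352 ≡ 9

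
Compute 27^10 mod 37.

27^1 ≡ 27 (mod 37)
27^2 ≡ 27^2 = 729 ≡ 26 (mod 37)
27^4 ≡ 26^2 = 676 ≡ 10 (mod 37)
27^8 ≡ 10^2 = 100 ≡ 26 (mod 37)
27^10 = 27^8 × 27^2 ≡ 26 × 26 (mod 37).
26 × 26 = 676 ≡ 10 (mod 37).

10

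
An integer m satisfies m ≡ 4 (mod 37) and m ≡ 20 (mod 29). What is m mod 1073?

78

37⁻¹ mod 29: 37·11 ≡ 1 (mod 29), so 37⁻¹ ≡ 11.
m = 4 + 37·((20 − 4)·11 mod 29) = 4 + 37·2 = 78.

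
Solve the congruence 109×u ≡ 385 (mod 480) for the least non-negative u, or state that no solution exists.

325

gcd(109, 480) = 1, so a unique solution mod 480 exists.
109⁻¹ ≡ 229 (mod 480).
u ≡ 229×385 ≡ 325 (mod 480).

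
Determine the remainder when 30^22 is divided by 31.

1

Using repeated squaring:
30^1 ≡ 30 (mod 31)
30^2 ≡ 30^2 = 900 ≡ 1 (mod 31)
30^4 ≡ 1^2 = 1 (mod 31)
30^8 ≡ 1^2 = 1 (mod 31)
30^16 ≡ 1^2 = 1 (mod 31)
30^22 = 30^16 × 30^4 × 30^2 ≡ 1 × 1 × 1 (mod 31).
Accumulate the product:
1 × 1 = 1
1 × 1 = 1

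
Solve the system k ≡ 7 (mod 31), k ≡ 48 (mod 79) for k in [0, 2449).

31⁻¹ mod 79: 31·51 ≡ 1 (mod 79), so 31⁻¹ ≡ 51.
k = 7 + 31·((48 − 7)·51 mod 79) = 7 + 31·37 = 1154.

1154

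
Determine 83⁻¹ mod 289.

289 = 3×83 + 40
83 = 2×40 + 3
40 = 13×3 + 1
3 = 3×1 + 0
gcd(83, 289) = 1, so the inverse exists.
Back-substitute for 1:
1 = 1×40 − 13×3
  = −13×83 + 27×40
  = 27×289 − 94×83
So 83⁻¹ ≡ −94 ≡ 195 (mod 289).

195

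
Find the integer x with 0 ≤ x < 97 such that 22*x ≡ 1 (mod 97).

75

97 = 4·22 + 9
22 = 2·9 + 4
9 = 2·4 + 1
4 = 4·1 + 0
gcd(22, 97) = 1, so the inverse exists.
Bézout: 1 = 5·97 − 22·22.
So 22⁻¹ ≡ −22 ≡ 75 (mod 97).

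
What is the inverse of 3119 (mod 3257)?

118

By the extended Euclidean algorithm:
3257 = 1*3119 + 138
3119 = 22*138 + 83
138 = 1*83 + 55
83 = 1*55 + 28
55 = 1*28 + 27
28 = 1*27 + 1
27 = 27*1 + 0
gcd(3119, 3257) = 1, so the inverse exists.
Back-substitute for 1:
1 = 1*28 − 1*27
  = −1*55 + 2*28
  = 2*83 − 3*55
  = −3*138 + 5*83
  = 5*3119 − 113*138
  = −113*3257 + 118*3119
So 3119⁻¹ ≡ 118 (mod 3257).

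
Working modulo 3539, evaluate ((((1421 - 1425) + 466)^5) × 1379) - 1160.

1870

1421 - 1425 = -4 ≡ 3535 (mod 3539)
3535 + 466 = 4001 ≡ 462 (mod 3539)
(462)^5 ≡ 2702 (mod 3539)
2702 × 1379 = 3726058 ≡ 3030 (mod 3539)
3030 - 1160 = 1870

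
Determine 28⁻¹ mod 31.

By the extended Euclidean algorithm:
31 = 1×28 + 3
28 = 9×3 + 1
3 = 3×1 + 0
gcd(28, 31) = 1, so the inverse exists.
Back-substitute for 1:
1 = 1×28 − 9×3
  = −9×31 + 10×28
So 28⁻¹ ≡ 10 (mod 31).

10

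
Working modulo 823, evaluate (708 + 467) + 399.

708 + 467 = 1175 ≡ 352 (mod 823)
352 + 399 = 751

751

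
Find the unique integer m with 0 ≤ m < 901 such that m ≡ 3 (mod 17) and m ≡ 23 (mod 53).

17⁻¹ mod 53: 17*25 ≡ 1 (mod 53), so 17⁻¹ ≡ 25.
m = 3 + 17*((23 − 3)*25 mod 53) = 3 + 17*23 = 394.

394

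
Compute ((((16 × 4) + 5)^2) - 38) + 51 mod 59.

16 × 4 = 64 ≡ 5 (mod 59)
5 + 5 = 10
(10)^2 ≡ 41 (mod 59)
41 - 38 = 3
3 + 51 = 54

54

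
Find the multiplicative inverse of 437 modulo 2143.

Run the extended Euclidean algorithm:
2143 = 4·437 + 395
437 = 1·395 + 42
395 = 9·42 + 17
42 = 2·17 + 8
17 = 2·8 + 1
8 = 8·1 + 0
gcd(437, 2143) = 1, so the inverse exists.
Back-substitute for 1:
1 = 1·17 − 2·8
  = −2·42 + 5·17
  = 5·395 − 47·42
  = −47·437 + 52·395
  = 52·2143 − 255·437
So 437⁻¹ ≡ −255 ≡ 1888 (mod 2143).

1888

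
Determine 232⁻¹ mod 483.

By the extended Euclidean algorithm:
483 = 2·232 + 19
232 = 12·19 + 4
19 = 4·4 + 3
4 = 1·3 + 1
3 = 3·1 + 0
gcd(232, 483) = 1, so the inverse exists.
Bézout: 1 = −61·483 + 127·232.
So 232⁻¹ ≡ 127 (mod 483).

127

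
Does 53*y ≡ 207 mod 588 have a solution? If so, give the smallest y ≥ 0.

gcd(53, 588) = 1, so a unique solution mod 588 exists.
53⁻¹ ≡ 233 (mod 588).
y ≡ 233*207 ≡ 15 (mod 588).

15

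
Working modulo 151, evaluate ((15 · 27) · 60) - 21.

119

15 · 27 = 405 ≡ 103 (mod 151)
103 · 60 = 6180 ≡ 140 (mod 151)
140 - 21 = 119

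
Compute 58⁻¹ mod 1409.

413

Apply the Euclidean algorithm and back-substitute:
1409 = 24×58 + 17
58 = 3×17 + 7
17 = 2×7 + 3
7 = 2×3 + 1
3 = 3×1 + 0
gcd(58, 1409) = 1, so the inverse exists.
Bézout: 1 = −17×1409 + 413×58.
So 58⁻¹ ≡ 413 (mod 1409).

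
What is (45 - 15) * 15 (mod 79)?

45 - 15 = 30
30 * 15 = 450 ≡ 55 (mod 79)

55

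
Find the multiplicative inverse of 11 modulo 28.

23

Run the extended Euclidean algorithm:
28 = 2×11 + 6
11 = 1×6 + 5
6 = 1×5 + 1
5 = 5×1 + 0
gcd(11, 28) = 1, so the inverse exists.
Bézout: 1 = 2×28 − 5×11.
So 11⁻¹ ≡ −5 ≡ 23 (mod 28).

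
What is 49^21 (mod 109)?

By square-and-multiply:
49^1 ≡ 49 (mod 109)
49^2 ≡ 49^2 = 2401 ≡ 3 (mod 109)
49^4 ≡ 3^2 = 9 (mod 109)
49^8 ≡ 9^2 = 81 (mod 109)
49^16 ≡ 81^2 = 6561 ≡ 21 (mod 109)
49^21 = 49^16 * 49^4 * 49^1 ≡ 21 * 9 * 49 (mod 109).
Accumulate the product:
21 * 9 = 189 ≡ 80
80 * 49 = 3920 ≡ 105

105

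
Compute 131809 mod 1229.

306

131809 = 107*1229 + 306, so 131809 ≡ 306 (mod 1229).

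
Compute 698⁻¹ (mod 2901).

2901 = 4*698 + 109
698 = 6*109 + 44
109 = 2*44 + 21
44 = 2*21 + 2
21 = 10*2 + 1
2 = 2*1 + 0
gcd(698, 2901) = 1, so the inverse exists.
Back-substitute for 1:
1 = 1*21 − 10*2
  = −10*44 + 21*21
  = 21*109 − 52*44
  = −52*698 + 333*109
  = 333*2901 − 1384*698
So 698⁻¹ ≡ −1384 ≡ 1517 (mod 2901).

1517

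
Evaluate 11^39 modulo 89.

73

39 in binary is 100111, i.e. 39 = 32 + 4 + 2 + 1.
11^1 ≡ 11 (mod 89)
11^2 ≡ 11^2 = 121 ≡ 32 (mod 89)
11^4 ≡ 32^2 = 1024 ≡ 45 (mod 89)
11^8 ≡ 45^2 = 2025 ≡ 67 (mod 89)
11^16 ≡ 67^2 = 4489 ≡ 39 (mod 89)
11^32 ≡ 39^2 = 1521 ≡ 8 (mod 89)
11^39 = 11^32 × 11^4 × 11^2 × 11^1 ≡ 8 × 45 × 32 × 11 (mod 89).
Accumulate the product:
8 × 45 = 360 ≡ 4
4 × 32 = 128 ≡ 39
39 × 11 = 429 ≡ 73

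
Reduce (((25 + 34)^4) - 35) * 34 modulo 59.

25 + 34 = 59 ≡ 0 (mod 59)
(0)^4 ≡ 0 (mod 59)
0 - 35 = -35 ≡ 24 (mod 59)
24 * 34 = 816 ≡ 49 (mod 59)

49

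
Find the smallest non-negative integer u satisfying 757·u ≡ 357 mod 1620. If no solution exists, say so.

681

gcd(757, 1620) = 1, so a unique solution mod 1620 exists.
757⁻¹ ≡ 1513 (mod 1620).
u ≡ 1513·357 ≡ 681 (mod 1620).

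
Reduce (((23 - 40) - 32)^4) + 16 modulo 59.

23 - 40 = -17 ≡ 42 (mod 59)
42 - 32 = 10
(10)^4 ≡ 29 (mod 59)
29 + 16 = 45

45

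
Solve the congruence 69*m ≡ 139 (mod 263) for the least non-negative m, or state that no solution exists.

gcd(69, 263) = 1, so a unique solution mod 263 exists.
69⁻¹ ≡ 61 (mod 263).
m ≡ 61*139 ≡ 63 (mod 263).

63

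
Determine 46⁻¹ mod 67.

Apply the Euclidean algorithm and back-substitute:
67 = 1*46 + 21
46 = 2*21 + 4
21 = 5*4 + 1
4 = 4*1 + 0
gcd(46, 67) = 1, so the inverse exists.
Bézout: 1 = 11*67 − 16*46.
So 46⁻¹ ≡ −16 ≡ 51 (mod 67).

51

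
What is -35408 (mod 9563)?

2844

-35408 = -4*9563 + 2844, so -35408 ≡ 2844 (mod 9563).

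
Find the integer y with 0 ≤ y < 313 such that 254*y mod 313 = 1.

122

313 = 1×254 + 59
254 = 4×59 + 18
59 = 3×18 + 5
18 = 3×5 + 3
5 = 1×3 + 2
3 = 1×2 + 1
2 = 2×1 + 0
gcd(254, 313) = 1, so the inverse exists.
Back-substitute for 1:
1 = 1×3 − 1×2
  = −1×5 + 2×3
  = 2×18 − 7×5
  = −7×59 + 23×18
  = 23×254 − 99×59
  = −99×313 + 122×254
So 254⁻¹ ≡ 122 (mod 313).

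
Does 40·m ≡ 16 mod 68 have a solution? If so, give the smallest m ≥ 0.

14

gcd(40, 68) = 4, and 4 | 16, so solutions exist.
Divide through by 4: 10·m ≡ 4 (mod 17).
10⁻¹ ≡ 12 (mod 17).
m ≡ 12·4 ≡ 14 (mod 17).
The smallest non-negative solution is m = 14.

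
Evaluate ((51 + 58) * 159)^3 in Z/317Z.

51 + 58 = 109
109 * 159 = 17331 ≡ 213 (mod 317)
(213)^3 ≡ 169 (mod 317)

169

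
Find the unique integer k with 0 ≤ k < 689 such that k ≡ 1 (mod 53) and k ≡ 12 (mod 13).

53⁻¹ mod 13: 53*1 ≡ 1 (mod 13), so 53⁻¹ ≡ 1.
k = 1 + 53*((12 − 1)*1 mod 13) = 1 + 53*11 = 584.

584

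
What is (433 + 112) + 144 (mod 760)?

689

433 + 112 = 545
545 + 144 = 689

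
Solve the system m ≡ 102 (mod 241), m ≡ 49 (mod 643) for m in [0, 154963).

102286

241⁻¹ mod 643: 241×635 ≡ 1 (mod 643), so 241⁻¹ ≡ 635.
m = 102 + 241×((49 − 102)×635 mod 643) = 102 + 241×424 = 102286.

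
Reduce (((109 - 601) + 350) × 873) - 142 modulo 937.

109 - 601 = -492 ≡ 445 (mod 937)
445 + 350 = 795
795 × 873 = 694035 ≡ 655 (mod 937)
655 - 142 = 513

513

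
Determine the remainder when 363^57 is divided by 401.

334

Using repeated squaring:
363^1 ≡ 363 (mod 401)
363^2 ≡ 363^2 = 131769 ≡ 241 (mod 401)
363^4 ≡ 241^2 = 58081 ≡ 337 (mod 401)
363^8 ≡ 337^2 = 113569 ≡ 86 (mod 401)
363^16 ≡ 86^2 = 7396 ≡ 178 (mod 401)
363^32 ≡ 178^2 = 31684 ≡ 5 (mod 401)
363^57 = 363^32 × 363^16 × 363^8 × 363^1 ≡ 5 × 178 × 86 × 363 (mod 401).
Accumulate the product:
5 × 178 = 890 ≡ 88
88 × 86 = 7568 ≡ 350
350 × 363 = 127050 ≡ 334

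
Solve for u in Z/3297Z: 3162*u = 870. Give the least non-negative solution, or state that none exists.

gcd(3162, 3297) = 3, and 3 | 870, so solutions exist.
Divide through by 3: 1054*u ≡ 290 mod 1099.
1054⁻¹ ≡ 464 (mod 1099).
u ≡ 464*290 ≡ 482 (mod 1099).
The smallest non-negative solution is u = 482.

482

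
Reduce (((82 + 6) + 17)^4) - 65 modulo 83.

82 + 6 = 88 ≡ 5 (mod 83)
5 + 17 = 22
(22)^4 ≡ 30 (mod 83)
30 - 65 = -35 ≡ 48 (mod 83)

48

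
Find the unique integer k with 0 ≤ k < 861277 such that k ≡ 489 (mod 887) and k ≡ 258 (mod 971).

887⁻¹ mod 971: 887·682 ≡ 1 (mod 971), so 887⁻¹ ≡ 682.
k = 489 + 887·((258 − 489)·682 mod 971) = 489 + 887·731 = 648886.

648886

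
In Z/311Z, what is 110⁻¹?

82

By the extended Euclidean algorithm:
311 = 2×110 + 91
110 = 1×91 + 19
91 = 4×19 + 15
19 = 1×15 + 4
15 = 3×4 + 3
4 = 1×3 + 1
3 = 3×1 + 0
gcd(110, 311) = 1, so the inverse exists.
Bézout: 1 = −29×311 + 82×110.
So 110⁻¹ ≡ 82 (mod 311).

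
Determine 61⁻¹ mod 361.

290

Apply the Euclidean algorithm and back-substitute:
361 = 5×61 + 56
61 = 1×56 + 5
56 = 11×5 + 1
5 = 5×1 + 0
gcd(61, 361) = 1, so the inverse exists.
Back-substitute for 1:
1 = 1×56 − 11×5
  = −11×61 + 12×56
  = 12×361 − 71×61
So 61⁻¹ ≡ −71 ≡ 290 (mod 361).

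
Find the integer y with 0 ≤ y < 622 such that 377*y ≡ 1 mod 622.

By the extended Euclidean algorithm:
622 = 1·377 + 245
377 = 1·245 + 132
245 = 1·132 + 113
132 = 1·113 + 19
113 = 5·19 + 18
19 = 1·18 + 1
18 = 18·1 + 0
gcd(377, 622) = 1, so the inverse exists.
Bézout: 1 = −20·622 + 33·377.
So 377⁻¹ ≡ 33 (mod 622).

33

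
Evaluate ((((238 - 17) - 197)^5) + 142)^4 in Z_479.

238 - 17 = 221
221 - 197 = 24
(24)^5 ≡ 207 (mod 479)
207 + 142 = 349
(349)^4 ≡ 23 (mod 479)

23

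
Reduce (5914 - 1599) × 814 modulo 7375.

5914 - 1599 = 4315
4315 × 814 = 3512410 ≡ 1910 (mod 7375)

1910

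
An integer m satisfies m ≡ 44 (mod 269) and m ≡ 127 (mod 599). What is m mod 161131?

269⁻¹ mod 599: 269·216 ≡ 1 (mod 599), so 269⁻¹ ≡ 216.
m = 44 + 269·((127 − 44)·216 mod 599) = 44 + 269·557 = 149877.
Check: 149877 mod 269 = 44, 149877 mod 599 = 127. ✓

149877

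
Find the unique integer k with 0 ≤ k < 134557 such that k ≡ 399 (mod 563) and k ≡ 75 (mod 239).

563⁻¹ mod 239: 563×45 ≡ 1 (mod 239), so 563⁻¹ ≡ 45.
k = 399 + 563×((75 − 399)×45 mod 239) = 399 + 563×238 = 134393.
Check: 134393 mod 563 = 399, 134393 mod 239 = 75. ✓

134393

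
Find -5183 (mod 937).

439

-5183 = -6·937 + 439, so -5183 ≡ 439 (mod 937).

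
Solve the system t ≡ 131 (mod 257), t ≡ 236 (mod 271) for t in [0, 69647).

257⁻¹ mod 271: 257×58 ≡ 1 (mod 271), so 257⁻¹ ≡ 58.
t = 131 + 257×((236 − 131)×58 mod 271) = 131 + 257×128 = 33027.

33027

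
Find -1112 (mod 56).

8

-1112 = -20*56 + 8, so -1112 ≡ 8 (mod 56).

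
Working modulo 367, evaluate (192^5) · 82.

152

(192)^5 ≡ 342 (mod 367)
342 · 82 = 28044 ≡ 152 (mod 367)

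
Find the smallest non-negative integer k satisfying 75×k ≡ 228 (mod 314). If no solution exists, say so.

204

gcd(75, 314) = 1, so a unique solution mod 314 exists.
75⁻¹ ≡ 67 (mod 314).
k ≡ 67×228 ≡ 204 (mod 314).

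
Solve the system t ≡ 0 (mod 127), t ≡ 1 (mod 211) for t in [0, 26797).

127⁻¹ mod 211: 127×108 ≡ 1 (mod 211), so 127⁻¹ ≡ 108.
t = 0 + 127×((1 − 0)×108 mod 211) = 0 + 127×108 = 13716.
Check: 13716 mod 127 = 0, 13716 mod 211 = 1. ✓

13716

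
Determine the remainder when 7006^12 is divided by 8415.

Using repeated squaring:
7006^1 ≡ 7006 (mod 8415)
7006^2 ≡ 7006^2 = 49084036 ≡ 7756 (mod 8415)
7006^4 ≡ 7756^2 = 60155536 ≡ 5116 (mod 8415)
7006^8 ≡ 5116^2 = 26173456 ≡ 2806 (mod 8415)
7006^12 = 7006^8 × 7006^4 ≡ 2806 × 5116 (mod 8415).
2806 × 5116 = 14355496 ≡ 7921 (mod 8415).

7921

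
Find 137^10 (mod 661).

114

Compute successive squares:
137^1 ≡ 137 (mod 661)
137^2 ≡ 137^2 = 18769 ≡ 261 (mod 661)
137^4 ≡ 261^2 = 68121 ≡ 38 (mod 661)
137^8 ≡ 38^2 = 1444 ≡ 122 (mod 661)
137^10 = 137^8 * 137^2 ≡ 122 * 261 (mod 661).
122 * 261 = 31842 ≡ 114 (mod 661).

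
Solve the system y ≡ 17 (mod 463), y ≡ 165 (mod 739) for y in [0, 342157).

463⁻¹ mod 739: 463*83 ≡ 1 (mod 739), so 463⁻¹ ≡ 83.
y = 17 + 463*((165 − 17)*83 mod 739) = 17 + 463*460 = 212997.

212997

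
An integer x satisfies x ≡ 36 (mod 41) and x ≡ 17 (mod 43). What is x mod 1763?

1307

41⁻¹ mod 43: 41·21 ≡ 1 (mod 43), so 41⁻¹ ≡ 21.
x = 36 + 41·((17 − 36)·21 mod 43) = 36 + 41·31 = 1307.
Check: 1307 mod 41 = 36, 1307 mod 43 = 17. ✓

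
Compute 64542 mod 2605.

2022

64542 = 24*2605 + 2022, so 64542 ≡ 2022 (mod 2605).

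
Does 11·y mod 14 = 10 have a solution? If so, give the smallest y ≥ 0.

gcd(11, 14) = 1, so a unique solution mod 14 exists.
11⁻¹ ≡ 9 (mod 14).
y ≡ 9·10 ≡ 6 (mod 14).

6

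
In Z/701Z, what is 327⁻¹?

343

By the extended Euclidean algorithm:
701 = 2×327 + 47
327 = 6×47 + 45
47 = 1×45 + 2
45 = 22×2 + 1
2 = 2×1 + 0
gcd(327, 701) = 1, so the inverse exists.
Back-substitute for 1:
1 = 1×45 − 22×2
  = −22×47 + 23×45
  = 23×327 − 160×47
  = −160×701 + 343×327
So 327⁻¹ ≡ 343 (mod 701).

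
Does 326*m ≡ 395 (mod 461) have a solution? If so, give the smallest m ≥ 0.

gcd(326, 461) = 1, so a unique solution mod 461 exists.
326⁻¹ ≡ 140 (mod 461).
m ≡ 140*395 ≡ 441 (mod 461).

441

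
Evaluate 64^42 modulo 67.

By square-and-multiply:
42 in binary is 101010, i.e. 42 = 32 + 8 + 2.
64^1 ≡ 64 (mod 67)
64^2 ≡ 64^2 = 4096 ≡ 9 (mod 67)
64^4 ≡ 9^2 = 81 ≡ 14 (mod 67)
64^8 ≡ 14^2 = 196 ≡ 62 (mod 67)
64^16 ≡ 62^2 = 3844 ≡ 25 (mod 67)
64^32 ≡ 25^2 = 625 ≡ 22 (mod 67)
64^42 = 64^32 × 64^8 × 64^2 ≡ 22 × 62 × 9 (mod 67).
Accumulate the product:
22 × 62 = 1364 ≡ 24
24 × 9 = 216 ≡ 15

15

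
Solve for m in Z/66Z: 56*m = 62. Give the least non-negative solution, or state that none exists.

7

gcd(56, 66) = 2, and 2 | 62, so solutions exist.
Divide through by 2: 28*m mod 33 = 31.
28⁻¹ ≡ 13 (mod 33).
m ≡ 13*31 ≡ 7 (mod 33).
The smallest non-negative solution is m = 7.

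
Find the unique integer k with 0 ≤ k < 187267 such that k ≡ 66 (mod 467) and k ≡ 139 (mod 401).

71517

467⁻¹ mod 401: 467×79 ≡ 1 (mod 401), so 467⁻¹ ≡ 79.
k = 66 + 467×((139 − 66)×79 mod 401) = 66 + 467×153 = 71517.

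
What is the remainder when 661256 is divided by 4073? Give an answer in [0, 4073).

1430

661256 = 162·4073 + 1430, so 661256 ≡ 1430 (mod 4073).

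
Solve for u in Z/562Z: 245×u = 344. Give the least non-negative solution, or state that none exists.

490

gcd(245, 562) = 1, so a unique solution mod 562 exists.
245⁻¹ ≡ 39 (mod 562).
u ≡ 39×344 ≡ 490 (mod 562).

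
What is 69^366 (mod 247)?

1

69^1 ≡ 69 (mod 247)
69^2 ≡ 69^2 = 4761 ≡ 68 (mod 247)
69^4 ≡ 68^2 = 4624 ≡ 178 (mod 247)
69^8 ≡ 178^2 = 31684 ≡ 68 (mod 247)
69^16 ≡ 68^2 = 4624 ≡ 178 (mod 247)
69^32 ≡ 178^2 = 31684 ≡ 68 (mod 247)
69^64 ≡ 68^2 = 4624 ≡ 178 (mod 247)
69^128 ≡ 178^2 = 31684 ≡ 68 (mod 247)
69^256 ≡ 68^2 = 4624 ≡ 178 (mod 247)
69^366 = 69^256 * 69^64 * 69^32 * 69^8 * 69^4 * 69^2 ≡ 178 * 178 * 68 * 68 * 178 * 68 (mod 247).
Accumulate the product:
178 * 178 = 31684 ≡ 68
68 * 68 = 4624 ≡ 178
178 * 68 = 12104 ≡ 1
1 * 178 = 178
178 * 68 = 12104 ≡ 1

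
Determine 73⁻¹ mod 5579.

Apply the Euclidean algorithm and back-substitute:
5579 = 76*73 + 31
73 = 2*31 + 11
31 = 2*11 + 9
11 = 1*9 + 2
9 = 4*2 + 1
2 = 2*1 + 0
gcd(73, 5579) = 1, so the inverse exists.
Back-substitute for 1:
1 = 1*9 − 4*2
  = −4*11 + 5*9
  = 5*31 − 14*11
  = −14*73 + 33*31
  = 33*5579 − 2522*73
So 73⁻¹ ≡ −2522 ≡ 3057 (mod 5579).

3057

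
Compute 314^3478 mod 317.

3478 in binary is 110110010110, i.e. 3478 = 2048 + 1024 + 256 + 128 + 16 + 4 + 2.
314^1 ≡ 314 (mod 317)
314^2 ≡ 314^2 = 98596 ≡ 9 (mod 317)
314^4 ≡ 9^2 = 81 (mod 317)
314^8 ≡ 81^2 = 6561 ≡ 221 (mod 317)
314^16 ≡ 221^2 = 48841 ≡ 23 (mod 317)
314^32 ≡ 23^2 = 529 ≡ 212 (mod 317)
314^64 ≡ 212^2 = 44944 ≡ 247 (mod 317)
314^128 ≡ 247^2 = 61009 ≡ 145 (mod 317)
314^256 ≡ 145^2 = 21025 ≡ 103 (mod 317)
314^512 ≡ 103^2 = 10609 ≡ 148 (mod 317)
314^1024 ≡ 148^2 = 21904 ≡ 31 (mod 317)
314^2048 ≡ 31^2 = 961 ≡ 10 (mod 317)
314^3478 = 314^2048 * 314^1024 * 314^256 * 314^128 * 314^16 * 314^4 * 314^2 ≡ 10 * 31 * 103 * 145 * 23 * 81 * 9 (mod 317).
Accumulate the product:
10 * 31 = 310
310 * 103 = 31930 ≡ 230
230 * 145 = 33350 ≡ 65
65 * 23 = 1495 ≡ 227
227 * 81 = 18387 ≡ 1
1 * 9 = 9

9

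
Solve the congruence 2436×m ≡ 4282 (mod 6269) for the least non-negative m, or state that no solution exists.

1201

gcd(2436, 6269) = 1, so a unique solution mod 6269 exists.
2436⁻¹ ≡ 3940 (mod 6269).
m ≡ 3940×4282 ≡ 1201 (mod 6269).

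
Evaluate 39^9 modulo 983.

946

9 in binary is 1001, i.e. 9 = 8 + 1.
39^1 ≡ 39 (mod 983)
39^2 ≡ 39^2 = 1521 ≡ 538 (mod 983)
39^4 ≡ 538^2 = 289444 ≡ 442 (mod 983)
39^8 ≡ 442^2 = 195364 ≡ 730 (mod 983)
39^9 = 39^8 × 39^1 ≡ 730 × 39 (mod 983).
730 × 39 = 28470 ≡ 946 (mod 983).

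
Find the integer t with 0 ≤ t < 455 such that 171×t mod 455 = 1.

Apply the Euclidean algorithm and back-substitute:
455 = 2×171 + 113
171 = 1×113 + 58
113 = 1×58 + 55
58 = 1×55 + 3
55 = 18×3 + 1
3 = 3×1 + 0
gcd(171, 455) = 1, so the inverse exists.
Bézout: 1 = 56×455 − 149×171.
So 171⁻¹ ≡ −149 ≡ 306 (mod 455).

306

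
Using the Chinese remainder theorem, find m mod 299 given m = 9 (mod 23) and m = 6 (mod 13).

32

23⁻¹ mod 13: 23·4 ≡ 1 (mod 13), so 23⁻¹ ≡ 4.
m = 9 + 23·((6 − 9)·4 mod 13) = 9 + 23·1 = 32.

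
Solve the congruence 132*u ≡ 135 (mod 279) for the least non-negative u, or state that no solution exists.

gcd(132, 279) = 3, and 3 | 135, so solutions exist.
Divide through by 3: 44*u ≡ 45 mod 93.
44⁻¹ ≡ 74 (mod 93).
u ≡ 74*45 ≡ 75 (mod 93).
The smallest non-negative solution is u = 75.

75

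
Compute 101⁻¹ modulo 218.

218 = 2*101 + 16
101 = 6*16 + 5
16 = 3*5 + 1
5 = 5*1 + 0
gcd(101, 218) = 1, so the inverse exists.
Back-substitute for 1:
1 = 1*16 − 3*5
  = −3*101 + 19*16
  = 19*218 − 41*101
So 101⁻¹ ≡ −41 ≡ 177 (mod 218).

177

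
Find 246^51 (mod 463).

Compute successive squares:
246^1 ≡ 246 (mod 463)
246^2 ≡ 246^2 = 60516 ≡ 326 (mod 463)
246^4 ≡ 326^2 = 106276 ≡ 249 (mod 463)
246^8 ≡ 249^2 = 62001 ≡ 422 (mod 463)
246^16 ≡ 422^2 = 178084 ≡ 292 (mod 463)
246^32 ≡ 292^2 = 85264 ≡ 72 (mod 463)
246^51 = 246^32 × 246^16 × 246^2 × 246^1 ≡ 72 × 292 × 326 × 246 (mod 463).
Accumulate the product:
72 × 292 = 21024 ≡ 189
189 × 326 = 61614 ≡ 35
35 × 246 = 8610 ≡ 276

276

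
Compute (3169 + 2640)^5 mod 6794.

1927

3169 + 2640 = 5809
(5809)^5 ≡ 1927 (mod 6794)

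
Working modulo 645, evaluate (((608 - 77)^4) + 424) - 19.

608 - 77 = 531
(531)^4 ≡ 186 (mod 645)
186 + 424 = 610
610 - 19 = 591

591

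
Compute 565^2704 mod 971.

870

Compute successive squares:
565^1 ≡ 565 (mod 971)
565^2 ≡ 565^2 = 319225 ≡ 737 (mod 971)
565^4 ≡ 737^2 = 543169 ≡ 380 (mod 971)
565^8 ≡ 380^2 = 144400 ≡ 692 (mod 971)
565^16 ≡ 692^2 = 478864 ≡ 161 (mod 971)
565^32 ≡ 161^2 = 25921 ≡ 675 (mod 971)
565^64 ≡ 675^2 = 455625 ≡ 226 (mod 971)
565^128 ≡ 226^2 = 51076 ≡ 584 (mod 971)
565^256 ≡ 584^2 = 341056 ≡ 235 (mod 971)
565^512 ≡ 235^2 = 55225 ≡ 849 (mod 971)
565^1024 ≡ 849^2 = 720801 ≡ 319 (mod 971)
565^2048 ≡ 319^2 = 101761 ≡ 777 (mod 971)
565^2704 = 565^2048 · 565^512 · 565^128 · 565^16 ≡ 777 · 849 · 584 · 161 (mod 971).
Accumulate the product:
777 · 849 = 659673 ≡ 364
364 · 584 = 212576 ≡ 898
898 · 161 = 144578 ≡ 870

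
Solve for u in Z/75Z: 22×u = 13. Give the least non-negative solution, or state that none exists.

4

gcd(22, 75) = 1, so a unique solution mod 75 exists.
22⁻¹ ≡ 58 (mod 75).
u ≡ 58×13 ≡ 4 (mod 75).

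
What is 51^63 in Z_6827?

393

63 in binary is 111111, i.e. 63 = 32 + 16 + 8 + 4 + 2 + 1.
51^1 ≡ 51 (mod 6827)
51^2 ≡ 51^2 = 2601 (mod 6827)
51^4 ≡ 2601^2 = 6765201 ≡ 6471 (mod 6827)
51^8 ≡ 6471^2 = 41873841 ≡ 3850 (mod 6827)
51^16 ≡ 3850^2 = 14822500 ≡ 1083 (mod 6827)
51^32 ≡ 1083^2 = 1172889 ≡ 5472 (mod 6827)
51^63 = 51^32 × 51^16 × 51^8 × 51^4 × 51^2 × 51^1 ≡ 5472 × 1083 × 3850 × 6471 × 2601 × 51 (mod 6827).
Accumulate the product:
5472 × 1083 = 5926176 ≡ 340
340 × 3850 = 1309000 ≡ 5043
5043 × 6471 = 32633253 ≡ 193
193 × 2601 = 501993 ≡ 3622
3622 × 51 = 184722 ≡ 393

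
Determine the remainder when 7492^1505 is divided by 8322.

1505 in binary is 10111100001, i.e. 1505 = 1024 + 256 + 128 + 64 + 32 + 1.
7492^1 ≡ 7492 (mod 8322)
7492^2 ≡ 7492^2 = 56130064 ≡ 6496 (mod 8322)
7492^4 ≡ 6496^2 = 42198016 ≡ 5476 (mod 8322)
7492^8 ≡ 5476^2 = 29986576 ≡ 2410 (mod 8322)
7492^16 ≡ 2410^2 = 5808100 ≡ 7666 (mod 8322)
7492^32 ≡ 7666^2 = 58767556 ≡ 5914 (mod 8322)
7492^64 ≡ 5914^2 = 34975396 ≡ 6352 (mod 8322)
7492^128 ≡ 6352^2 = 40347904 ≡ 2848 (mod 8322)
7492^256 ≡ 2848^2 = 8111104 ≡ 5476 (mod 8322)
7492^512 ≡ 5476^2 = 29986576 ≡ 2410 (mod 8322)
7492^1024 ≡ 2410^2 = 5808100 ≡ 7666 (mod 8322)
7492^1505 = 7492^1024 * 7492^256 * 7492^128 * 7492^64 * 7492^32 * 7492^1 ≡ 7666 * 5476 * 2848 * 6352 * 5914 * 7492 (mod 8322).
Accumulate the product:
7666 * 5476 = 41979016 ≡ 2848
2848 * 2848 = 8111104 ≡ 5476
5476 * 6352 = 34783552 ≡ 5914
5914 * 5914 = 34975396 ≡ 6352
6352 * 7492 = 47589184 ≡ 3988

3988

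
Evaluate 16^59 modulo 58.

16^1 ≡ 16 (mod 58)
16^2 ≡ 16^2 = 256 ≡ 24 (mod 58)
16^4 ≡ 24^2 = 576 ≡ 54 (mod 58)
16^8 ≡ 54^2 = 2916 ≡ 16 (mod 58)
16^16 ≡ 16^2 = 256 ≡ 24 (mod 58)
16^32 ≡ 24^2 = 576 ≡ 54 (mod 58)
16^59 = 16^32 * 16^16 * 16^8 * 16^2 * 16^1 ≡ 54 * 24 * 16 * 24 * 16 (mod 58).
Accumulate the product:
54 * 24 = 1296 ≡ 20
20 * 16 = 320 ≡ 30
30 * 24 = 720 ≡ 24
24 * 16 = 384 ≡ 36

36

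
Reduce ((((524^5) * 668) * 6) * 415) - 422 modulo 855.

(524)^5 ≡ 824 (mod 855)
824 * 668 = 550432 ≡ 667 (mod 855)
667 * 6 = 4002 ≡ 582 (mod 855)
582 * 415 = 241530 ≡ 420 (mod 855)
420 - 422 = -2 ≡ 853 (mod 855)

853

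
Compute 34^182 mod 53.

52

182 in binary is 10110110, i.e. 182 = 128 + 32 + 16 + 4 + 2.
34^1 ≡ 34 (mod 53)
34^2 ≡ 34^2 = 1156 ≡ 43 (mod 53)
34^4 ≡ 43^2 = 1849 ≡ 47 (mod 53)
34^8 ≡ 47^2 = 2209 ≡ 36 (mod 53)
34^16 ≡ 36^2 = 1296 ≡ 24 (mod 53)
34^32 ≡ 24^2 = 576 ≡ 46 (mod 53)
34^64 ≡ 46^2 = 2116 ≡ 49 (mod 53)
34^128 ≡ 49^2 = 2401 ≡ 16 (mod 53)
34^182 = 34^128 * 34^32 * 34^16 * 34^4 * 34^2 ≡ 16 * 46 * 24 * 47 * 43 (mod 53).
Accumulate the product:
16 * 46 = 736 ≡ 47
47 * 24 = 1128 ≡ 15
15 * 47 = 705 ≡ 16
16 * 43 = 688 ≡ 52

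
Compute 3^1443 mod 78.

Compute successive squares:
1443 in binary is 10110100011, i.e. 1443 = 1024 + 256 + 128 + 32 + 2 + 1.
3^1 ≡ 3 (mod 78)
3^2 ≡ 3^2 = 9 (mod 78)
3^4 ≡ 9^2 = 81 ≡ 3 (mod 78)
3^8 ≡ 3^2 = 9 (mod 78)
3^16 ≡ 9^2 = 81 ≡ 3 (mod 78)
3^32 ≡ 3^2 = 9 (mod 78)
3^64 ≡ 9^2 = 81 ≡ 3 (mod 78)
3^128 ≡ 3^2 = 9 (mod 78)
3^256 ≡ 9^2 = 81 ≡ 3 (mod 78)
3^512 ≡ 3^2 = 9 (mod 78)
3^1024 ≡ 9^2 = 81 ≡ 3 (mod 78)
3^1443 = 3^1024 * 3^256 * 3^128 * 3^32 * 3^2 * 3^1 ≡ 3 * 3 * 9 * 9 * 9 * 3 (mod 78).
Accumulate the product:
3 * 3 = 9
9 * 9 = 81 ≡ 3
3 * 9 = 27
27 * 9 = 243 ≡ 9
9 * 3 = 27

27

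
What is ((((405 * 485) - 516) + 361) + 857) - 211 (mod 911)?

140

405 * 485 = 196425 ≡ 560 (mod 911)
560 - 516 = 44
44 + 361 = 405
405 + 857 = 1262 ≡ 351 (mod 911)
351 - 211 = 140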